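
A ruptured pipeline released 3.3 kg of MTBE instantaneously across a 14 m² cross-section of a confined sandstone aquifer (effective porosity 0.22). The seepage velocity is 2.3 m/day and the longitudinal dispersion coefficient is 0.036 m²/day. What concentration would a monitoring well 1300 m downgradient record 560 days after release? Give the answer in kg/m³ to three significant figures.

For an instantaneous plane source, C(x,t) = M/(n_e·A·√(4πDt)) · exp(−(x−vt)²/(4Dt)), with n_e·A the pore (flow) area.
Plume center vt = 2.3 × 560 = 1288 m, so the well at 1300 m is 12 m downgradient of the peak.
√(4πDt) = 15.92 m, giving peak height M/(n_e·A·√(4πDt)) = 3.3/(0.22 × 14 × 15.92) = 0.06730 kg/m³.
(x−vt)²/(4Dt) = (12)²/(4 × 0.036 × 560) = 1.786; exp(−1.786) = 0.1676.
C = 0.06730 × 0.1676 = 0.0113 kg/m³.

0.0113 kg/m³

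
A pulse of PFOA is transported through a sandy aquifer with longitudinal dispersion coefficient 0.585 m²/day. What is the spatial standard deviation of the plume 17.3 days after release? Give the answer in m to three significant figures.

4.50 m

Dispersive spreading gives a Gaussian with σ² = 2Dt; advection only shifts the center.
σ = √(2 × 0.585 × 17.3) = 4.50 m.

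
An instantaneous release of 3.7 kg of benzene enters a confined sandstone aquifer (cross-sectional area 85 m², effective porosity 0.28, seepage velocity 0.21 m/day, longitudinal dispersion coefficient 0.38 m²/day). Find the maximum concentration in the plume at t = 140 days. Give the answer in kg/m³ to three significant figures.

The peak of an instantaneous 1D plume sits at x = vt; there the Gaussian factor is 1 and C_max = M/(n_e·A·√(4πDt)), where n_e·A is the pore area the mass is dissolved in.
√(4πDt) = √(4π × 0.38 × 140) = 25.86 m, so C_max = 3.7/(0.28 × 85 × 25.86) = 0.00601 kg/m³.

0.00601 kg/m³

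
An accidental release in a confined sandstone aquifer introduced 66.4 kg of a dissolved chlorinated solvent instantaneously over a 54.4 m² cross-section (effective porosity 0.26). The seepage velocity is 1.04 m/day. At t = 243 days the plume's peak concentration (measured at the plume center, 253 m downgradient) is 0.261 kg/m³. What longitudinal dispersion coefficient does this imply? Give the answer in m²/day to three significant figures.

At the plume center C_max = M/(n_e·A·√(4πDt)), so D = M²/(4πt·(n_e·A·C_max)²).
n_e·A·C_max = 0.26 × 54.4 × 0.261 = 3.692 kg/m.
D = 66.4²/(4π × 243 × 3.692²) = 0.106 m²/day.

0.106 m²/day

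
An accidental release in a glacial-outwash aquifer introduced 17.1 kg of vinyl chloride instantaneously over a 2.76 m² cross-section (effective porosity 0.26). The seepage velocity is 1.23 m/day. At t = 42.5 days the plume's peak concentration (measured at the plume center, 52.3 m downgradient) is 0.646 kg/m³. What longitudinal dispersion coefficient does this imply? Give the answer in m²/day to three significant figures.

2.55 m²/day

At the plume center C_max = M/(n_e·A·√(4πDt)), so D = M²/(4πt·(n_e·A·C_max)²).
n_e·A·C_max = 0.26 × 2.76 × 0.646 = 0.4636 kg/m.
D = 17.1²/(4π × 42.5 × 0.4636²) = 2.55 m²/day.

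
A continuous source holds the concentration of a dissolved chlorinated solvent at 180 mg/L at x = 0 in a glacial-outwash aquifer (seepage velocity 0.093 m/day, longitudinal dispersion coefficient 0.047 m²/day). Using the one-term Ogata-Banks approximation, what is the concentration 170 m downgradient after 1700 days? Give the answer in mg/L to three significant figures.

31.2 mg/L

For a continuous step input, C/C₀ ≈ ½·erfc((x−vt)/(2√(Dt))).
vt = 0.093 × 1700 = 158.1 m and 2√(Dt) = 2√(0.047 × 1700) = 17.88 m.
Argument (x−vt)/(2√(Dt)) = (170 − 158.1)/17.88 = 0.6655; ½·erfc(0.6655) = 0.1733.
C = 180 × 0.1733 = 31.2 mg/L.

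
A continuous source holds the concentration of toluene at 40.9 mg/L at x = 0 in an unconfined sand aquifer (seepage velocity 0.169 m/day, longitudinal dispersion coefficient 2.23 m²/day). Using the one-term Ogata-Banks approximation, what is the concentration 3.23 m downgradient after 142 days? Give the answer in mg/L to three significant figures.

For a continuous step input, C/C₀ ≈ ½·erfc((x−vt)/(2√(Dt))).
vt = 0.169 × 142 = 23.998 m and 2√(Dt) = 2√(2.23 × 142) = 35.59 m.
Argument (x−vt)/(2√(Dt)) = (3.23 − 23.998)/35.59 = -0.5835; ½·erfc(-0.5835) = 0.7954.
C = 40.9 × 0.7954 = 32.5 mg/L.

32.5 mg/L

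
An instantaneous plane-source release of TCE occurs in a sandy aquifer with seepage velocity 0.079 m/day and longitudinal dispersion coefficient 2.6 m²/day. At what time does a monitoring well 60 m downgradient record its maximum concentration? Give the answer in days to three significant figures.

For the 1D instantaneous-source solution, setting ∂C/∂t = 0 at fixed x gives v²t² + 2Dt − x² = 0, so t = (√(D² + v²x²) − D)/v².
√(D² + v²x²) = √(2.6² + 0.079² × 60²) = 5.406; v² = 0.006241.
t = (5.406 − 2.6)/0.006241 = 450 days (vs. the pure-advection estimate x/v = 759 d).

450 days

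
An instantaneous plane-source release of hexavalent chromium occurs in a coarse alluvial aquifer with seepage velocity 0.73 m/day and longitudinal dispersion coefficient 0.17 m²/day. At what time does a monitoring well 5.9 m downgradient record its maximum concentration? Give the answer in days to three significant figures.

7.77 days

For the 1D instantaneous-source solution, setting ∂C/∂t = 0 at fixed x gives v²t² + 2Dt − x² = 0, so t = (√(D² + v²x²) − D)/v².
√(D² + v²x²) = √(0.17² + 0.73² × 5.9²) = 4.310; v² = 0.5329.
t = (4.310 − 0.17)/0.5329 = 7.77 days (vs. the pure-advection estimate x/v = 8.08 d).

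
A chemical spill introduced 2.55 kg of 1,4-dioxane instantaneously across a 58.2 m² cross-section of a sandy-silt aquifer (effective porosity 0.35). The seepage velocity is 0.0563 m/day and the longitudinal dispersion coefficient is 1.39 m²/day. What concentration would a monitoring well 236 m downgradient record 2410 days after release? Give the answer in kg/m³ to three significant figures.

0.000288 kg/m³

For an instantaneous plane source, C(x,t) = M/(n_e·A·√(4πDt)) · exp(−(x−vt)²/(4Dt)), with n_e·A the pore (flow) area.
Plume center vt = 0.0563 × 2410 = 135.683 m, so the well at 236 m is 100.317 m downgradient of the peak.
√(4πDt) = 205.2 m, giving peak height M/(n_e·A·√(4πDt)) = 2.55/(0.35 × 58.2 × 205.2) = 0.0006101 kg/m³.
(x−vt)²/(4Dt) = (100.317)²/(4 × 1.39 × 2410) = 0.7510; exp(−0.7510) = 0.4719.
C = 0.0006101 × 0.4719 = 0.000288 kg/m³.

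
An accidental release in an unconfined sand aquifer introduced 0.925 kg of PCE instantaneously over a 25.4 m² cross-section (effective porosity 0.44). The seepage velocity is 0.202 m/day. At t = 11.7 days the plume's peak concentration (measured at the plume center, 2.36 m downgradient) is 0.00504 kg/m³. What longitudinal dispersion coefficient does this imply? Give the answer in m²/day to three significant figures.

At the plume center C_max = M/(n_e·A·√(4πDt)), so D = M²/(4πt·(n_e·A·C_max)²).
n_e·A·C_max = 0.44 × 25.4 × 0.00504 = 0.05633 kg/m.
D = 0.925²/(4π × 11.7 × 0.05633²) = 1.83 m²/day.

1.83 m²/day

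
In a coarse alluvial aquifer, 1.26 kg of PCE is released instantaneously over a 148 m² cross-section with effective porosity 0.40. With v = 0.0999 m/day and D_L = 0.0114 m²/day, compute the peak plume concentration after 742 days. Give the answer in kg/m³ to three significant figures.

0.00206 kg/m³

The peak of an instantaneous 1D plume sits at x = vt; there the Gaussian factor is 1 and C_max = M/(n_e·A·√(4πDt)), where n_e·A is the pore area the mass is dissolved in.
√(4πDt) = √(4π × 0.0114 × 742) = 10.31 m, so C_max = 1.26/(0.40 × 148 × 10.31) = 0.00206 kg/m³.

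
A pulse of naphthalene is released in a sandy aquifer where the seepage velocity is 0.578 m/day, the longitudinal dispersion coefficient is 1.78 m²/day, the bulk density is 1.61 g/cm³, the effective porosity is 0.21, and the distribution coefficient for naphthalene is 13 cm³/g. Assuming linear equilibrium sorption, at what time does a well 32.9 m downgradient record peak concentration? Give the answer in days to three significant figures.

Retardation factor R = 1 + ρ_b·K_d/n = 1 + 1.61 × 13/0.21 = 100.7.
Sorption retards both mechanisms: v_R = v/R = 0.005740 m/day, D_R = D/R = 0.01768 m²/day.
Peak time from v_R²t² + 2D_R t − x² = 0: t = (√(D_R² + v_R²x²) − D_R)/v_R².
√(D_R² + v_R²x²) = √(0.01768² + 0.005740² × 32.9²) = 0.1897; v_R² = 3.295e-05.
t = (0.1897 − 0.01768)/3.295e-05 = 5220 days.

5220 days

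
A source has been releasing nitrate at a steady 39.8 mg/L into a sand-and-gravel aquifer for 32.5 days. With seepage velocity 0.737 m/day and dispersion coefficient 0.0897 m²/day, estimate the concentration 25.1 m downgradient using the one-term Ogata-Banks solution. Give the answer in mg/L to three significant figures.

12.6 mg/L

For a continuous step input, C/C₀ ≈ ½·erfc((x−vt)/(2√(Dt))).
vt = 0.737 × 32.5 = 23.9525 m and 2√(Dt) = 2√(0.0897 × 32.5) = 3.415 m.
Argument (x−vt)/(2√(Dt)) = (25.1 − 23.9525)/3.415 = 0.3360; ½·erfc(0.3360) = 0.3173.
C = 39.8 × 0.3173 = 12.6 mg/L.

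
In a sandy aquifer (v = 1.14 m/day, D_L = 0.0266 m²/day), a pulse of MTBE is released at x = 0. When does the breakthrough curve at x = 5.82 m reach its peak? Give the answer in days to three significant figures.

5.08 days

For the 1D instantaneous-source solution, setting ∂C/∂t = 0 at fixed x gives v²t² + 2Dt − x² = 0, so t = (√(D² + v²x²) − D)/v².
√(D² + v²x²) = √(0.0266² + 1.14² × 5.82²) = 6.635; v² = 1.2996.
t = (6.635 − 0.0266)/1.2996 = 5.08 days (vs. the pure-advection estimate x/v = 5.11 d).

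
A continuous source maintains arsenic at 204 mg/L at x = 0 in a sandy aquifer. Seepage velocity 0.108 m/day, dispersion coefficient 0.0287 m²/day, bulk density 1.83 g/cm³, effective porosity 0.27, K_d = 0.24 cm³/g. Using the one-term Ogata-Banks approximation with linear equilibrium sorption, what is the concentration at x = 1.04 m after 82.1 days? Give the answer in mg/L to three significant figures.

196 mg/L

Retardation factor R = 1 + ρ_b·K_d/n = 1 + 1.83 × 0.24/0.27 = 2.627.
Sorption retards both mechanisms: v_R = v/R = 0.04111 m/day, D_R = D/R = 0.01093 m²/day.
v_R·t = 0.04111 × 82.1 = 3.375131 m; 2√(D_R t) = 1.895 m; argument = (1.04 − 3.375131)/1.895 = -1.232.
C = C₀ × ½·erfc(-1.232) = 204 × 0.9593 = 196 mg/L.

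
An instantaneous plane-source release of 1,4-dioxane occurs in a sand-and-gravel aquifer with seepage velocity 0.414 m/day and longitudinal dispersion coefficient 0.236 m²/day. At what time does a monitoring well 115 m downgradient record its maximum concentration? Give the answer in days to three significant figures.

276 days

For the 1D instantaneous-source solution, setting ∂C/∂t = 0 at fixed x gives v²t² + 2Dt − x² = 0, so t = (√(D² + v²x²) − D)/v².
√(D² + v²x²) = √(0.236² + 0.414² × 115²) = 47.61; v² = 0.171396.
t = (47.61 − 0.236)/0.171396 = 276 days (vs. the pure-advection estimate x/v = 278 d).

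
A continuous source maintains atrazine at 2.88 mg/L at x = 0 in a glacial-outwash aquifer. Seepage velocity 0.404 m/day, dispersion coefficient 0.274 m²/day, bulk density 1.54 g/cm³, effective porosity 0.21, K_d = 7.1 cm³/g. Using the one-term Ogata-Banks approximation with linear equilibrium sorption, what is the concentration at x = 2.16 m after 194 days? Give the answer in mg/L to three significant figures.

0.906 mg/L

Retardation factor R = 1 + ρ_b·K_d/n = 1 + 1.54 × 7.1/0.21 = 53.07.
Sorption retards both mechanisms: v_R = v/R = 0.007613 m/day, D_R = D/R = 0.005163 m²/day.
v_R·t = 0.007613 × 194 = 1.476922 m; 2√(D_R t) = 2.002 m; argument = (2.16 − 1.476922)/2.002 = 0.3412.
C = C₀ × ½·erfc(0.3412) = 2.88 × 0.3147 = 0.906 mg/L.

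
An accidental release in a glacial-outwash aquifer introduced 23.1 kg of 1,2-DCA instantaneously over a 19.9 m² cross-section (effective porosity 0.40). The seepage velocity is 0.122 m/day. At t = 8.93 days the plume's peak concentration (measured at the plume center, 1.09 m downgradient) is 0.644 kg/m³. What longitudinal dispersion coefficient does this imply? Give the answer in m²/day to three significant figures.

At the plume center C_max = M/(n_e·A·√(4πDt)), so D = M²/(4πt·(n_e·A·C_max)²).
n_e·A·C_max = 0.40 × 19.9 × 0.644 = 5.126 kg/m.
D = 23.1²/(4π × 8.93 × 5.126²) = 0.181 m²/day.

0.181 m²/day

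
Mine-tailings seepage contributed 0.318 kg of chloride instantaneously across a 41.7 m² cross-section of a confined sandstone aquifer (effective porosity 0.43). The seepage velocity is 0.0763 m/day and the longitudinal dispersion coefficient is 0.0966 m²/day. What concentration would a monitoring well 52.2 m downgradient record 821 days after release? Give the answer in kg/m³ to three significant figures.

For an instantaneous plane source, C(x,t) = M/(n_e·A·√(4πDt)) · exp(−(x−vt)²/(4Dt)), with n_e·A the pore (flow) area.
Plume center vt = 0.0763 × 821 = 62.6423 m, so the well at 52.2 m is 10.4423 m upgradient of the peak.
√(4πDt) = 31.57 m, giving peak height M/(n_e·A·√(4πDt)) = 0.318/(0.43 × 41.7 × 31.57) = 0.0005618 kg/m³.
(x−vt)²/(4Dt) = (-10.4423)²/(4 × 0.0966 × 821) = 0.3437; exp(−0.3437) = 0.7091.
C = 0.0005618 × 0.7091 = 0.000398 kg/m³.

0.000398 kg/m³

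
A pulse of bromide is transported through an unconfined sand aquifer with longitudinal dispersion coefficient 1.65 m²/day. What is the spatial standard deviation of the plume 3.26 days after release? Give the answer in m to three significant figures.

3.28 m

Dispersive spreading gives a Gaussian with σ² = 2Dt; advection only shifts the center.
σ = √(2 × 1.65 × 3.26) = 3.28 m.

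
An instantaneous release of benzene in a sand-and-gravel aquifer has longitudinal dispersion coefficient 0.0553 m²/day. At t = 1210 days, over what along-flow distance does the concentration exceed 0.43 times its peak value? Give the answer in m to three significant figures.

30.1 m

The plume is Gaussian with σ = √(2Dt) = √(2 × 0.0553 × 1210) = 11.57 m.
C/C_peak = exp(−Δx²/(2σ²)) = 0.43 ⇒ Δx = σ·√(−2 ln 0.43) = 11.57 × 1.299 = 15.03 m.
Width = 2Δx = 30.1 m.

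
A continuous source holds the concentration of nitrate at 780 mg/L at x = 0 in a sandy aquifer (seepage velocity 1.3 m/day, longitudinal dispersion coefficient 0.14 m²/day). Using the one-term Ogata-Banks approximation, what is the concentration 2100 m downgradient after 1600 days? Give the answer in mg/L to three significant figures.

For a continuous step input, C/C₀ ≈ ½·erfc((x−vt)/(2√(Dt))).
vt = 1.3 × 1600 = 2080 m and 2√(Dt) = 2√(0.14 × 1600) = 29.93 m.
Argument (x−vt)/(2√(Dt)) = (2100 − 2080)/29.93 = 0.6682; ½·erfc(0.6682) = 0.1723.
C = 780 × 0.1723 = 134 mg/L.

134 mg/L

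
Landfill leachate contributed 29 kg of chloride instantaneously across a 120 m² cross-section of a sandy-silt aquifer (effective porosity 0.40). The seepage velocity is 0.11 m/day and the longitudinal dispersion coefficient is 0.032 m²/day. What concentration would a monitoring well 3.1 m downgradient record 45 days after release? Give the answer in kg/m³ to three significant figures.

For an instantaneous plane source, C(x,t) = M/(n_e·A·√(4πDt)) · exp(−(x−vt)²/(4Dt)), with n_e·A the pore (flow) area.
Plume center vt = 0.11 × 45 = 4.95 m, so the well at 3.1 m is 1.85 m upgradient of the peak.
√(4πDt) = 4.254 m, giving peak height M/(n_e·A·√(4πDt)) = 29/(0.40 × 120 × 4.254) = 0.1420 kg/m³.
(x−vt)²/(4Dt) = (-1.85)²/(4 × 0.032 × 45) = 0.5942; exp(−0.5942) = 0.5520.
C = 0.1420 × 0.5520 = 0.0784 kg/m³.

0.0784 kg/m³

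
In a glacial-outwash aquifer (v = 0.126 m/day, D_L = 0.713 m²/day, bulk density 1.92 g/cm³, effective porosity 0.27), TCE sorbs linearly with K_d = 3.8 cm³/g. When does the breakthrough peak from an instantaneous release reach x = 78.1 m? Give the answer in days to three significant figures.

16200 days

Retardation factor R = 1 + ρ_b·K_d/n = 1 + 1.92 × 3.8/0.27 = 28.02.
Sorption retards both mechanisms: v_R = v/R = 0.004497 m/day, D_R = D/R = 0.02545 m²/day.
Peak time from v_R²t² + 2D_R t − x² = 0: t = (√(D_R² + v_R²x²) − D_R)/v_R².
√(D_R² + v_R²x²) = √(0.02545² + 0.004497² × 78.1²) = 0.3521; v_R² = 2.022e-05.
t = (0.3521 − 0.02545)/2.022e-05 = 16200 days.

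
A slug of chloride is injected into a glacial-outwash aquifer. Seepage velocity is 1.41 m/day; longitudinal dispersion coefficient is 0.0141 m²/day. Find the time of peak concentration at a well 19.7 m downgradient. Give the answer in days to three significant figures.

14.0 days

For the 1D instantaneous-source solution, setting ∂C/∂t = 0 at fixed x gives v²t² + 2Dt − x² = 0, so t = (√(D² + v²x²) − D)/v².
√(D² + v²x²) = √(0.0141² + 1.41² × 19.7²) = 27.78; v² = 1.9881.
t = (27.78 − 0.0141)/1.9881 = 14.0 days (vs. the pure-advection estimate x/v = 14.0 d).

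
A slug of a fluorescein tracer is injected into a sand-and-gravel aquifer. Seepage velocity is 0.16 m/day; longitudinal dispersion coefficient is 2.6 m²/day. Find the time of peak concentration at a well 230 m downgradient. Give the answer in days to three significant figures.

For the 1D instantaneous-source solution, setting ∂C/∂t = 0 at fixed x gives v²t² + 2Dt − x² = 0, so t = (√(D² + v²x²) − D)/v².
√(D² + v²x²) = √(2.6² + 0.16² × 230²) = 36.89; v² = 0.0256.
t = (36.89 − 2.6)/0.0256 = 1340 days (vs. the pure-advection estimate x/v = 1440 d).

1340 days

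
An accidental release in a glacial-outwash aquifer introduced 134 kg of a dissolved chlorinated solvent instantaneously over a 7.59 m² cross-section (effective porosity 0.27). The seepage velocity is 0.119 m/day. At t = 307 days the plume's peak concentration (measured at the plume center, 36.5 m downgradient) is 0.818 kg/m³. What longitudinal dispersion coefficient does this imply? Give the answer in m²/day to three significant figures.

1.66 m²/day

At the plume center C_max = M/(n_e·A·√(4πDt)), so D = M²/(4πt·(n_e·A·C_max)²).
n_e·A·C_max = 0.27 × 7.59 × 0.818 = 1.676 kg/m.
D = 134²/(4π × 307 × 1.676²) = 1.66 m²/day.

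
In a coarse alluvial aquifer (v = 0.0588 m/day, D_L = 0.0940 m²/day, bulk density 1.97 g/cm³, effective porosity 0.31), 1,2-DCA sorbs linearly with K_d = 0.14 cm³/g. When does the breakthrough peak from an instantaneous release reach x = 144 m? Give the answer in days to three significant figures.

Retardation factor R = 1 + ρ_b·K_d/n = 1 + 1.97 × 0.14/0.31 = 1.890.
Sorption retards both mechanisms: v_R = v/R = 0.03111 m/day, D_R = D/R = 0.04974 m²/day.
Peak time from v_R²t² + 2D_R t − x² = 0: t = (√(D_R² + v_R²x²) − D_R)/v_R².
√(D_R² + v_R²x²) = √(0.04974² + 0.03111² × 144²) = 4.480; v_R² = 0.0009678.
t = (4.480 − 0.04974)/0.0009678 = 4580 days.

4580 days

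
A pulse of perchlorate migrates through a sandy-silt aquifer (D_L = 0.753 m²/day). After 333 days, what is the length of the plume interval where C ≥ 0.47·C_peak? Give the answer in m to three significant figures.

The plume is Gaussian with σ = √(2Dt) = √(2 × 0.753 × 333) = 22.39 m.
C/C_peak = exp(−Δx²/(2σ²)) = 0.47 ⇒ Δx = σ·√(−2 ln 0.47) = 22.39 × 1.229 = 27.52 m.
Width = 2Δx = 55.0 m.

55.0 m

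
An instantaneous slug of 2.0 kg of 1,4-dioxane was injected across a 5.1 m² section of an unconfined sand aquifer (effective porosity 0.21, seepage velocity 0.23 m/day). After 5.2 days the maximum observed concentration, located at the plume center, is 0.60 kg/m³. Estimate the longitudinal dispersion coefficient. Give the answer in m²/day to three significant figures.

At the plume center C_max = M/(n_e·A·√(4πDt)), so D = M²/(4πt·(n_e·A·C_max)²).
n_e·A·C_max = 0.21 × 5.1 × 0.60 = 0.6426 kg/m.
D = 2.0²/(4π × 5.2 × 0.6426²) = 0.148 m²/day.

0.148 m²/day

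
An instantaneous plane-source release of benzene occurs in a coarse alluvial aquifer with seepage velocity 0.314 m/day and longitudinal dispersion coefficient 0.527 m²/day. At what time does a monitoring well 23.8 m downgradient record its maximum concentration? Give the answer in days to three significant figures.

70.6 days

For the 1D instantaneous-source solution, setting ∂C/∂t = 0 at fixed x gives v²t² + 2Dt − x² = 0, so t = (√(D² + v²x²) − D)/v².
√(D² + v²x²) = √(0.527² + 0.314² × 23.8²) = 7.492; v² = 0.098596.
t = (7.492 − 0.527)/0.098596 = 70.6 days (vs. the pure-advection estimate x/v = 75.8 d).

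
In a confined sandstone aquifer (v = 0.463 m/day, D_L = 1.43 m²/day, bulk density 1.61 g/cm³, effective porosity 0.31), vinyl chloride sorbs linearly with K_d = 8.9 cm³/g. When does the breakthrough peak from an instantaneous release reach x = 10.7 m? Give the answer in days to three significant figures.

Retardation factor R = 1 + ρ_b·K_d/n = 1 + 1.61 × 8.9/0.31 = 47.22.
Sorption retards both mechanisms: v_R = v/R = 0.009805 m/day, D_R = D/R = 0.03028 m²/day.
Peak time from v_R²t² + 2D_R t − x² = 0: t = (√(D_R² + v_R²x²) − D_R)/v_R².
√(D_R² + v_R²x²) = √(0.03028² + 0.009805² × 10.7²) = 0.1092; v_R² = 9.614e-05.
t = (0.1092 − 0.03028)/9.614e-05 = 821 days.

821 days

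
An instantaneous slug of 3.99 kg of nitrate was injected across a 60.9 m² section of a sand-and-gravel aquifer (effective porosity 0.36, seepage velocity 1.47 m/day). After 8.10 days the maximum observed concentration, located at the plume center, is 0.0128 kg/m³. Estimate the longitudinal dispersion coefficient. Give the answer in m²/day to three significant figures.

At the plume center C_max = M/(n_e·A·√(4πDt)), so D = M²/(4πt·(n_e·A·C_max)²).
n_e·A·C_max = 0.36 × 60.9 × 0.0128 = 0.2806 kg/m.
D = 3.99²/(4π × 8.10 × 0.2806²) = 1.99 m²/day.

1.99 m²/day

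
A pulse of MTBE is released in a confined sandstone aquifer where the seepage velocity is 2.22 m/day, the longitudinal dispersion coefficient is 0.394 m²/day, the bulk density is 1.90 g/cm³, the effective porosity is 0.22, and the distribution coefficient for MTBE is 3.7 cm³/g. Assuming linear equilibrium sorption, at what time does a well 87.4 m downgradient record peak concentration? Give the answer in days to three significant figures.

1290 days

Retardation factor R = 1 + ρ_b·K_d/n = 1 + 1.90 × 3.7/0.22 = 32.95.
Sorption retards both mechanisms: v_R = v/R = 0.06737 m/day, D_R = D/R = 0.01196 m²/day.
Peak time from v_R²t² + 2D_R t − x² = 0: t = (√(D_R² + v_R²x²) − D_R)/v_R².
√(D_R² + v_R²x²) = √(0.01196² + 0.06737² × 87.4²) = 5.888; v_R² = 0.004539.
t = (5.888 − 0.01196)/0.004539 = 1290 days.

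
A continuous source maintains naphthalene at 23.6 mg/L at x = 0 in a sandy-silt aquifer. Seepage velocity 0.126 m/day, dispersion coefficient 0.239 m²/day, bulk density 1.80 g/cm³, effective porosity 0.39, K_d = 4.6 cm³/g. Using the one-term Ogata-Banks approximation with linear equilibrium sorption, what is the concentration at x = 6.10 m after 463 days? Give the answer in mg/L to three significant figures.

Retardation factor R = 1 + ρ_b·K_d/n = 1 + 1.80 × 4.6/0.39 = 22.23.
Sorption retards both mechanisms: v_R = v/R = 0.005668 m/day, D_R = D/R = 0.01075 m²/day.
v_R·t = 0.005668 × 463 = 2.624284 m; 2√(D_R t) = 4.462 m; argument = (6.10 − 2.624284)/4.462 = 0.7790.
C = C₀ × ½·erfc(0.7790) = 23.6 × 0.1353 = 3.19 mg/L.

3.19 mg/L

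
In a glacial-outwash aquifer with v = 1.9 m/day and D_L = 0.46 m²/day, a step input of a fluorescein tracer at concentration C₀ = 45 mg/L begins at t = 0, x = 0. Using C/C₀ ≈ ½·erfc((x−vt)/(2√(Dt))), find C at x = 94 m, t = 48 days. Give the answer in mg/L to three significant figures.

For a continuous step input, C/C₀ ≈ ½·erfc((x−vt)/(2√(Dt))).
vt = 1.9 × 48 = 91.2 m and 2√(Dt) = 2√(0.46 × 48) = 9.398 m.
Argument (x−vt)/(2√(Dt)) = (94 − 91.2)/9.398 = 0.2979; ½·erfc(0.2979) = 0.3368.
C = 45 × 0.3368 = 15.2 mg/L.

15.2 mg/L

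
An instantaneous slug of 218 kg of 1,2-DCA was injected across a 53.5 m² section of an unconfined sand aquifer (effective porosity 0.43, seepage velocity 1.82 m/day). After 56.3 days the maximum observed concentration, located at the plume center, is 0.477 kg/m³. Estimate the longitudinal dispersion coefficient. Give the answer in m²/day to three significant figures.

At the plume center C_max = M/(n_e·A·√(4πDt)), so D = M²/(4πt·(n_e·A·C_max)²).
n_e·A·C_max = 0.43 × 53.5 × 0.477 = 10.97 kg/m.
D = 218²/(4π × 56.3 × 10.97²) = 0.558 m²/day.

0.558 m²/day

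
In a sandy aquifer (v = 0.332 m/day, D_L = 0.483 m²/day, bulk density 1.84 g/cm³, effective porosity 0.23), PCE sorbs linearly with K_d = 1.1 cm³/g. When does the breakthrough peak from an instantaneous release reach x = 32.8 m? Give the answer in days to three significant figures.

926 days

Retardation factor R = 1 + ρ_b·K_d/n = 1 + 1.84 × 1.1/0.23 = 9.800.
Sorption retards both mechanisms: v_R = v/R = 0.03388 m/day, D_R = D/R = 0.04929 m²/day.
Peak time from v_R²t² + 2D_R t − x² = 0: t = (√(D_R² + v_R²x²) − D_R)/v_R².
√(D_R² + v_R²x²) = √(0.04929² + 0.03388² × 32.8²) = 1.112; v_R² = 0.001148.
t = (1.112 − 0.04929)/0.001148 = 926 days.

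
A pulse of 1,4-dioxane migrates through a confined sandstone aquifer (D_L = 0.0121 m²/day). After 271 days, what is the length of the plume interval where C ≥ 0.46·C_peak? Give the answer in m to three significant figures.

The plume is Gaussian with σ = √(2Dt) = √(2 × 0.0121 × 271) = 2.561 m.
C/C_peak = exp(−Δx²/(2σ²)) = 0.46 ⇒ Δx = σ·√(−2 ln 0.46) = 2.561 × 1.246 = 3.191 m.
Width = 2Δx = 6.38 m.

6.38 m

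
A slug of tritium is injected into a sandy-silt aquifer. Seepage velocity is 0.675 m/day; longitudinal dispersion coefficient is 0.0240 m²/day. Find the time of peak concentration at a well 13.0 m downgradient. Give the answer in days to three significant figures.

For the 1D instantaneous-source solution, setting ∂C/∂t = 0 at fixed x gives v²t² + 2Dt − x² = 0, so t = (√(D² + v²x²) − D)/v².
√(D² + v²x²) = √(0.0240² + 0.675² × 13.0²) = 8.775; v² = 0.455625.
t = (8.775 − 0.0240)/0.455625 = 19.2 days (vs. the pure-advection estimate x/v = 19.3 d).

19.2 days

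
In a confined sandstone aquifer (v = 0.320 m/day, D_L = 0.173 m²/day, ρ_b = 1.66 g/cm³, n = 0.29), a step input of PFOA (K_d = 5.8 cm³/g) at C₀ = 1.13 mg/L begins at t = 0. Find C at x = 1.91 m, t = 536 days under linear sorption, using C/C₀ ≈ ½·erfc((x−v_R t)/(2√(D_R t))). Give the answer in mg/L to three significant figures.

1.03 mg/L

Retardation factor R = 1 + ρ_b·K_d/n = 1 + 1.66 × 5.8/0.29 = 34.20.
Sorption retards both mechanisms: v_R = v/R = 0.009357 m/day, D_R = D/R = 0.005058 m²/day.
v_R·t = 0.009357 × 536 = 5.015352 m; 2√(D_R t) = 3.293 m; argument = (1.91 − 5.015352)/3.293 = -0.9430.
C = C₀ × ½·erfc(-0.9430) = 1.13 × 0.9088 = 1.03 mg/L.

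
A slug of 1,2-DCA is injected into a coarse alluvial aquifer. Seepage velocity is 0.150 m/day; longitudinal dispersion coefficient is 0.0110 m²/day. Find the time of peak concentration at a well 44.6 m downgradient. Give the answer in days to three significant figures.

For the 1D instantaneous-source solution, setting ∂C/∂t = 0 at fixed x gives v²t² + 2Dt − x² = 0, so t = (√(D² + v²x²) − D)/v².
√(D² + v²x²) = √(0.0110² + 0.150² × 44.6²) = 6.690; v² = 0.0225.
t = (6.690 − 0.0110)/0.0225 = 297 days (vs. the pure-advection estimate x/v = 297 d).

297 days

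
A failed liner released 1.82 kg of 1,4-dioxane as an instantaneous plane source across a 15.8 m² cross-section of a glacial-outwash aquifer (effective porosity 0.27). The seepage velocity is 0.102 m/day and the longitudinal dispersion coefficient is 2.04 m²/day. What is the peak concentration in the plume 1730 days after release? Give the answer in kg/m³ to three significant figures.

0.00203 kg/m³

The peak of an instantaneous 1D plume sits at x = vt; there the Gaussian factor is 1 and C_max = M/(n_e·A·√(4πDt)), where n_e·A is the pore area the mass is dissolved in.
√(4πDt) = √(4π × 2.04 × 1730) = 210.6 m, so C_max = 1.82/(0.27 × 15.8 × 210.6) = 0.00203 kg/m³.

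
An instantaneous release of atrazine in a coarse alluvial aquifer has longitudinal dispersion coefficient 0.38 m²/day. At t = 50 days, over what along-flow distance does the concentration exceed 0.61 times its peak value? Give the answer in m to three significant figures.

12.3 m

The plume is Gaussian with σ = √(2Dt) = √(2 × 0.38 × 50) = 6.164 m.
C/C_peak = exp(−Δx²/(2σ²)) = 0.61 ⇒ Δx = σ·√(−2 ln 0.61) = 6.164 × 0.9943 = 6.129 m.
Width = 2Δx = 12.3 m.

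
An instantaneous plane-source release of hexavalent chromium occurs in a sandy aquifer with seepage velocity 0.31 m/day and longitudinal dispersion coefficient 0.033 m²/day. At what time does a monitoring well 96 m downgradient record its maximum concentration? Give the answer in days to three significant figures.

For the 1D instantaneous-source solution, setting ∂C/∂t = 0 at fixed x gives v²t² + 2Dt − x² = 0, so t = (√(D² + v²x²) − D)/v².
√(D² + v²x²) = √(0.033² + 0.31² × 96²) = 29.76; v² = 0.0961.
t = (29.76 − 0.033)/0.0961 = 309 days (vs. the pure-advection estimate x/v = 310 d).

309 days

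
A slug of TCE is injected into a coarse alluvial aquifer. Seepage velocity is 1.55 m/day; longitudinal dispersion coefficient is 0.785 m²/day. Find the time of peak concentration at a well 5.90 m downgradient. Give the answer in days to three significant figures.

3.49 days

For the 1D instantaneous-source solution, setting ∂C/∂t = 0 at fixed x gives v²t² + 2Dt − x² = 0, so t = (√(D² + v²x²) − D)/v².
√(D² + v²x²) = √(0.785² + 1.55² × 5.90²) = 9.179; v² = 2.4025.
t = (9.179 − 0.785)/2.4025 = 3.49 days (vs. the pure-advection estimate x/v = 3.81 d).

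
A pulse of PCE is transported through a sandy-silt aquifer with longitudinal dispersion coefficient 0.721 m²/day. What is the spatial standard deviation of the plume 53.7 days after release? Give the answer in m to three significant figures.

Dispersive spreading gives a Gaussian with σ² = 2Dt; advection only shifts the center.
σ = √(2 × 0.721 × 53.7) = 8.80 m.

8.80 m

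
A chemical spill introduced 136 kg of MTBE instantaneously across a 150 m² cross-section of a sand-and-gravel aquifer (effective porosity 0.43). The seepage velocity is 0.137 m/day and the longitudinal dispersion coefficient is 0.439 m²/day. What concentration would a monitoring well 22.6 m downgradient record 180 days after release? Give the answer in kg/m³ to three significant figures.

For an instantaneous plane source, C(x,t) = M/(n_e·A·√(4πDt)) · exp(−(x−vt)²/(4Dt)), with n_e·A the pore (flow) area.
Plume center vt = 0.137 × 180 = 24.66 m, so the well at 22.6 m is 2.06 m upgradient of the peak.
√(4πDt) = 31.51 m, giving peak height M/(n_e·A·√(4πDt)) = 136/(0.43 × 150 × 31.51) = 0.06692 kg/m³.
(x−vt)²/(4Dt) = (-2.06)²/(4 × 0.439 × 180) = 0.01343; exp(−0.01343) = 0.9867.
C = 0.06692 × 0.9867 = 0.0660 kg/m³.

0.0660 kg/m³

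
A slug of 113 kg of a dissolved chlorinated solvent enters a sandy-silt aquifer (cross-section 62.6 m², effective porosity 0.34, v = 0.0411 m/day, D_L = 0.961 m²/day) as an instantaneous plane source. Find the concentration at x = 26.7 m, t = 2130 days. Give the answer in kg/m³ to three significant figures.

0.0211 kg/m³

For an instantaneous plane source, C(x,t) = M/(n_e·A·√(4πDt)) · exp(−(x−vt)²/(4Dt)), with n_e·A the pore (flow) area.
Plume center vt = 0.0411 × 2130 = 87.543 m, so the well at 26.7 m is 60.843 m upgradient of the peak.
√(4πDt) = 160.4 m, giving peak height M/(n_e·A·√(4πDt)) = 113/(0.34 × 62.6 × 160.4) = 0.03310 kg/m³.
(x−vt)²/(4Dt) = (-60.843)²/(4 × 0.961 × 2130) = 0.4521; exp(−0.4521) = 0.6363.
C = 0.03310 × 0.6363 = 0.0211 kg/m³.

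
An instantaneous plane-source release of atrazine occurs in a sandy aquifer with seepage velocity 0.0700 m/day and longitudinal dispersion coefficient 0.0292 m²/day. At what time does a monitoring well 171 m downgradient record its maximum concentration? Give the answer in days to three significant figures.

For the 1D instantaneous-source solution, setting ∂C/∂t = 0 at fixed x gives v²t² + 2Dt − x² = 0, so t = (√(D² + v²x²) − D)/v².
√(D² + v²x²) = √(0.0292² + 0.0700² × 171²) = 11.97; v² = 0.0049.
t = (11.97 − 0.0292)/0.0049 = 2440 days (vs. the pure-advection estimate x/v = 2440 d).

2440 days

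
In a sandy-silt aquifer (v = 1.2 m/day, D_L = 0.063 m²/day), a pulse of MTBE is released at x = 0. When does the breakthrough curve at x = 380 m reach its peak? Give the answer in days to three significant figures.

317 days

For the 1D instantaneous-source solution, setting ∂C/∂t = 0 at fixed x gives v²t² + 2Dt − x² = 0, so t = (√(D² + v²x²) − D)/v².
√(D² + v²x²) = √(0.063² + 1.2² × 380²) = 456.0; v² = 1.44.
t = (456.0 − 0.063)/1.44 = 317 days (vs. the pure-advection estimate x/v = 317 d).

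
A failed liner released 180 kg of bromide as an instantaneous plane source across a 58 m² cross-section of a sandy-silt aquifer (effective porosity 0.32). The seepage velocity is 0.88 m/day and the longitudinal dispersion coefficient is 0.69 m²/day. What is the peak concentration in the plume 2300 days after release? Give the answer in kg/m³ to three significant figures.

0.0687 kg/m³

The peak of an instantaneous 1D plume sits at x = vt; there the Gaussian factor is 1 and C_max = M/(n_e·A·√(4πDt)), where n_e·A is the pore area the mass is dissolved in.
√(4πDt) = √(4π × 0.69 × 2300) = 141.2 m, so C_max = 180/(0.32 × 58 × 141.2) = 0.0687 kg/m³.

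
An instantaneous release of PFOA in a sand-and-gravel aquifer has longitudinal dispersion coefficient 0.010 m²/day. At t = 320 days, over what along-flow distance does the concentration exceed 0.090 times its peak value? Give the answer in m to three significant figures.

The plume is Gaussian with σ = √(2Dt) = √(2 × 0.010 × 320) = 2.530 m.
C/C_peak = exp(−Δx²/(2σ²)) = 0.090 ⇒ Δx = σ·√(−2 ln 0.090) = 2.530 × 2.195 = 5.553 m.
Width = 2Δx = 11.1 m.

11.1 m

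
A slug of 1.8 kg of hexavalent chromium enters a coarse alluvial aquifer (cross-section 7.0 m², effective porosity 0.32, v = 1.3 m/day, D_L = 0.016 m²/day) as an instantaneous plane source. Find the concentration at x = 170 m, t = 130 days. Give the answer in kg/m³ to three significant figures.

For an instantaneous plane source, C(x,t) = M/(n_e·A·√(4πDt)) · exp(−(x−vt)²/(4Dt)), with n_e·A the pore (flow) area.
Plume center vt = 1.3 × 130 = 169 m, so the well at 170 m is 1 m downgradient of the peak.
√(4πDt) = 5.113 m, giving peak height M/(n_e·A·√(4πDt)) = 1.8/(0.32 × 7.0 × 5.113) = 0.1572 kg/m³.
(x−vt)²/(4Dt) = (1)²/(4 × 0.016 × 130) = 0.1202; exp(−0.1202) = 0.8867.
C = 0.1572 × 0.8867 = 0.139 kg/m³.

0.139 kg/m³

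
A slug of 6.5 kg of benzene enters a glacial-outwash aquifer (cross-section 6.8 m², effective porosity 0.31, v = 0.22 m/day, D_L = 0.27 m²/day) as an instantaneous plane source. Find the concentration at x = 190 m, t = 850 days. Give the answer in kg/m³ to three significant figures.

For an instantaneous plane source, C(x,t) = M/(n_e·A·√(4πDt)) · exp(−(x−vt)²/(4Dt)), with n_e·A the pore (flow) area.
Plume center vt = 0.22 × 850 = 187 m, so the well at 190 m is 3 m downgradient of the peak.
√(4πDt) = 53.70 m, giving peak height M/(n_e·A·√(4πDt)) = 6.5/(0.31 × 6.8 × 53.70) = 0.05742 kg/m³.
(x−vt)²/(4Dt) = (3)²/(4 × 0.27 × 850) = 0.009804; exp(−0.009804) = 0.9902.
C = 0.05742 × 0.9902 = 0.0569 kg/m³.

0.0569 kg/m³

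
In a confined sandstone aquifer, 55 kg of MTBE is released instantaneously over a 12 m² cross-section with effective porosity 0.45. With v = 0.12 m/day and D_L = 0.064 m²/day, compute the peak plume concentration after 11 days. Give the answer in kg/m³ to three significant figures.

The peak of an instantaneous 1D plume sits at x = vt; there the Gaussian factor is 1 and C_max = M/(n_e·A·√(4πDt)), where n_e·A is the pore area the mass is dissolved in.
√(4πDt) = √(4π × 0.064 × 11) = 2.974 m, so C_max = 55/(0.45 × 12 × 2.974) = 3.42 kg/m³.

3.42 kg/m³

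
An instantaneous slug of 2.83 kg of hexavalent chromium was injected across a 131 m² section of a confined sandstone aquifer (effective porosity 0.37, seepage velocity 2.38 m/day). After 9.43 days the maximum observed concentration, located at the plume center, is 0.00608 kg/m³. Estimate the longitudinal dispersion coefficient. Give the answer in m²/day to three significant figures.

At the plume center C_max = M/(n_e·A·√(4πDt)), so D = M²/(4πt·(n_e·A·C_max)²).
n_e·A·C_max = 0.37 × 131 × 0.00608 = 0.2947 kg/m.
D = 2.83²/(4π × 9.43 × 0.2947²) = 0.778 m²/day.

0.778 m²/day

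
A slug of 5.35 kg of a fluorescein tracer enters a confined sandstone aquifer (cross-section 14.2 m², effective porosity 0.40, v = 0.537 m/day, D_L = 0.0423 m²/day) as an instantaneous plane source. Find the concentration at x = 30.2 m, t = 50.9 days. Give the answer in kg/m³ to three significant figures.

0.0697 kg/m³

For an instantaneous plane source, C(x,t) = M/(n_e·A·√(4πDt)) · exp(−(x−vt)²/(4Dt)), with n_e·A the pore (flow) area.
Plume center vt = 0.537 × 50.9 = 27.3333 m, so the well at 30.2 m is 2.8667 m downgradient of the peak.
√(4πDt) = 5.202 m, giving peak height M/(n_e·A·√(4πDt)) = 5.35/(0.40 × 14.2 × 5.202) = 0.1811 kg/m³.
(x−vt)²/(4Dt) = (2.8667)²/(4 × 0.0423 × 50.9) = 0.9542; exp(−0.9542) = 0.3851.
C = 0.1811 × 0.3851 = 0.0697 kg/m³.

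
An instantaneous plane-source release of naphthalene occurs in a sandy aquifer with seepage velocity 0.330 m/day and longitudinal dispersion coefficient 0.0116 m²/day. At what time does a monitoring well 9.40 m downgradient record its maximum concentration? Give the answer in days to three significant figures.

For the 1D instantaneous-source solution, setting ∂C/∂t = 0 at fixed x gives v²t² + 2Dt − x² = 0, so t = (√(D² + v²x²) − D)/v².
√(D² + v²x²) = √(0.0116² + 0.330² × 9.40²) = 3.102; v² = 0.1089.
t = (3.102 − 0.0116)/0.1089 = 28.4 days (vs. the pure-advection estimate x/v = 28.5 d).

28.4 days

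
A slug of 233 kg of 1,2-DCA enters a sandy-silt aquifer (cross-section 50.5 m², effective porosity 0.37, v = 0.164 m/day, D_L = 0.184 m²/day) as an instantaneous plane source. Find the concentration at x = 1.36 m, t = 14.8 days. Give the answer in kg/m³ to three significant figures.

For an instantaneous plane source, C(x,t) = M/(n_e·A·√(4πDt)) · exp(−(x−vt)²/(4Dt)), with n_e·A the pore (flow) area.
Plume center vt = 0.164 × 14.8 = 2.4272 m, so the well at 1.36 m is 1.0672 m upgradient of the peak.
√(4πDt) = 5.850 m, giving peak height M/(n_e·A·√(4πDt)) = 233/(0.37 × 50.5 × 5.850) = 2.132 kg/m³.
(x−vt)²/(4Dt) = (-1.0672)²/(4 × 0.184 × 14.8) = 0.1046; exp(−0.1046) = 0.9007.
C = 2.132 × 0.9007 = 1.92 kg/m³.

1.92 kg/m³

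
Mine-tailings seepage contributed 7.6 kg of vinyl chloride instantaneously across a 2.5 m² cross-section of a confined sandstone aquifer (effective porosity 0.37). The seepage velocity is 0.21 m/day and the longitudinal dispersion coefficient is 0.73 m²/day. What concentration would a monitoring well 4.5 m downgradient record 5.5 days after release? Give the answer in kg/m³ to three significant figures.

For an instantaneous plane source, C(x,t) = M/(n_e·A·√(4πDt)) · exp(−(x−vt)²/(4Dt)), with n_e·A the pore (flow) area.
Plume center vt = 0.21 × 5.5 = 1.155 m, so the well at 4.5 m is 3.345 m downgradient of the peak.
√(4πDt) = 7.103 m, giving peak height M/(n_e·A·√(4πDt)) = 7.6/(0.37 × 2.5 × 7.103) = 1.157 kg/m³.
(x−vt)²/(4Dt) = (3.345)²/(4 × 0.73 × 5.5) = 0.6967; exp(−0.6967) = 0.4982.
C = 1.157 × 0.4982 = 0.576 kg/m³.

0.576 kg/m³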